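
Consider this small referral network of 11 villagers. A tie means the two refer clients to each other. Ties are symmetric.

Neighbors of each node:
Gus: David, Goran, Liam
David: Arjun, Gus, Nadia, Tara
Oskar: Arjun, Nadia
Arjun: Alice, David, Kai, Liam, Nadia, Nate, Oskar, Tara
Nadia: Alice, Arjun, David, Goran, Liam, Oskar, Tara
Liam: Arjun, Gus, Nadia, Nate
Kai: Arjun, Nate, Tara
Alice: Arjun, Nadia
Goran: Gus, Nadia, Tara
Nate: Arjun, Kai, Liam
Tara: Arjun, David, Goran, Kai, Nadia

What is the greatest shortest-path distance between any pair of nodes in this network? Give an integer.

Eccentricity of each node (its greatest distance to any other): Alice:3, Arjun:2, David:2, Goran:3, Gus:3, Kai:3, Liam:2, Nadia:2, Nate:3, Oskar:3, Tara:2.
The maximum eccentricity is 3, realized for instance by the pair Nate–Goran via Nate – Arjun – Nadia – Goran. So the diameter is 3.

3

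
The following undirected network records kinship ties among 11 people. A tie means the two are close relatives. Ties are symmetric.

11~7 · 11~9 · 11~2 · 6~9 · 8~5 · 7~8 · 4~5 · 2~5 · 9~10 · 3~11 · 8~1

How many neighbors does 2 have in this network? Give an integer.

2 is directly tied to 5 and 11. That is 2 neighbors, so the degree of 2 is 2.

2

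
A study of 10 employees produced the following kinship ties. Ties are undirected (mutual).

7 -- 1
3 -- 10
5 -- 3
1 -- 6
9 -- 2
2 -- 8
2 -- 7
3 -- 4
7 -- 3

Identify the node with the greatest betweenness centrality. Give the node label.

7

Unnormalized betweenness of each node: 1:8, 2:15, 3:21, 4:0, 5:0, 6:0, 7:26, 8:0, 9:0, 10:0.
7 has the largest value, 26, making it the main broker — the node through which the most shortest paths run.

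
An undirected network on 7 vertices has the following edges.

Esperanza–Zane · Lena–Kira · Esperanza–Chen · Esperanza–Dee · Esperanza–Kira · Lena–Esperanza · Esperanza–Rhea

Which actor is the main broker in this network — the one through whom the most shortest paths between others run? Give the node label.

Esperanza

Unnormalized betweenness of each node: Chen:0, Dee:0, Esperanza:14, Kira:0, Lena:0, Rhea:0, Zane:0.
Esperanza has the largest value, 14, making it the main broker — the node through which the most shortest paths run.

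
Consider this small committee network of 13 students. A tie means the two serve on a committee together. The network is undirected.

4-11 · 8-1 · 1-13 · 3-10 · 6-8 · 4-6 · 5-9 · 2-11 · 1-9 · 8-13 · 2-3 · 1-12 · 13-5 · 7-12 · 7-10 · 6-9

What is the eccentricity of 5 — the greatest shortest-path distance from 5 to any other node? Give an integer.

6

Distances from 5: 1:2, 2:5, 3:6, 4:3, 6:2, 7:4, 8:2, 9:1, 10:5, 11:4, 12:3, 13:1.
The largest is 6 (to 3), so the eccentricity of 5 is 6.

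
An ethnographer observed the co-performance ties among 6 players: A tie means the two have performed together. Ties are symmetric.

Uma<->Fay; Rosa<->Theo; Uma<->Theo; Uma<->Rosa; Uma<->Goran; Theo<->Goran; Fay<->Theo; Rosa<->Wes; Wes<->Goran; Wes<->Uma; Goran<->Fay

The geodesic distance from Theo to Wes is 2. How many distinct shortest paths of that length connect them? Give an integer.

3

The shortest distance is 2. The length-2 paths are: Theo–Rosa–Wes; Theo–Goran–Wes; Theo–Uma–Wes.
That gives 3 distinct shortest paths.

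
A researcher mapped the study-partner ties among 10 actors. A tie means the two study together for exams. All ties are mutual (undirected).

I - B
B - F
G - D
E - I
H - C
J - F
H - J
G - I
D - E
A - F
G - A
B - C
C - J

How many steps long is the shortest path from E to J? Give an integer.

One shortest route is E – I – B – C – J, which uses 4 edges, and at distance 3 from E we only reach {A, C, F}, which does not include J. So d(E,J) = 4.

4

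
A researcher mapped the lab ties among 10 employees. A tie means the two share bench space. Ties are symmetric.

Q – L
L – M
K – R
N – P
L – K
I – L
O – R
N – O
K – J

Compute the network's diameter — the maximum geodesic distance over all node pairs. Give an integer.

6

Eccentricity of each node (its greatest distance to any other): I:6, J:5, K:4, L:5, M:6, N:5, O:4, P:6, Q:6, R:3.
The maximum eccentricity is 6, realized for instance by the pair P–I via P – N – O – R – K – L – I. So the diameter is 6.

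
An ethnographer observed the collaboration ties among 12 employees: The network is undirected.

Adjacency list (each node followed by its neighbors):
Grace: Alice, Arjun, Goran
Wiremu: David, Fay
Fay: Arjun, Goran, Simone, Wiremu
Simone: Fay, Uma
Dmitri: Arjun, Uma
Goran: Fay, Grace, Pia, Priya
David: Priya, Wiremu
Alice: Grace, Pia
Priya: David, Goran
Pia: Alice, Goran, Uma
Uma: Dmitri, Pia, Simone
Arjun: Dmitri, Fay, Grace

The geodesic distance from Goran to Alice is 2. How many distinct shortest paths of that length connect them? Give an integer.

2

The shortest distance is 2. The length-2 paths are: Goran–Grace–Alice; Goran–Pia–Alice.
That gives 2 distinct shortest paths.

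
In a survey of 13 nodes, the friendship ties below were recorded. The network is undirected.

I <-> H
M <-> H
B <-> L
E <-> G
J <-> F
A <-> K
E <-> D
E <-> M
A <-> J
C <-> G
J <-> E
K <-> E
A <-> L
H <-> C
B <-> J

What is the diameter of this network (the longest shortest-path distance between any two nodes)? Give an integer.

Eccentricity of each node (its greatest distance to any other): A:5, B:5, C:5, D:4, E:3, F:5, G:4, H:5, I:6, J:4, K:4, L:6, M:4.
The maximum eccentricity is 6, realized for instance by the pair I–L via I – H – M – E – K – A – L. So the diameter is 6.

6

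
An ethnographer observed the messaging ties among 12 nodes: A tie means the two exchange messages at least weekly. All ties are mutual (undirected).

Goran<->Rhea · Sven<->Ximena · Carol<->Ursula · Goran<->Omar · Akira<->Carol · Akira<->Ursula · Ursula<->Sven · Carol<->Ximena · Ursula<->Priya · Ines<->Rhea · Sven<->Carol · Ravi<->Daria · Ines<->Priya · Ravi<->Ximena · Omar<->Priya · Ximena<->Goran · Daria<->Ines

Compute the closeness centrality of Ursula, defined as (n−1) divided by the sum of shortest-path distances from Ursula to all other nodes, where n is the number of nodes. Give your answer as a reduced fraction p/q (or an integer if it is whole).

1/2

Distances from Ursula: Akira:1, Carol:1, Daria:3, Goran:3, Ines:2, Omar:2, Priya:1, Ravi:3, Rhea:3, Sven:1, Ximena:2. Sum = 22.
n = 12, so closeness = 11/22 = 1/2.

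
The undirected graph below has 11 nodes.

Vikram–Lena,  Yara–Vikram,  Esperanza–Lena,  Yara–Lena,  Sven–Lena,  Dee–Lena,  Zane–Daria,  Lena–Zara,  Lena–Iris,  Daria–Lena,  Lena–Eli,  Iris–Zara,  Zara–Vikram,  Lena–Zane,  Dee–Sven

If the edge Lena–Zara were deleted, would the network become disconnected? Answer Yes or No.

No

Even without that edge, Lena still reaches Zara via Lena – Iris – Zara, so the network stays connected. Not a bridge.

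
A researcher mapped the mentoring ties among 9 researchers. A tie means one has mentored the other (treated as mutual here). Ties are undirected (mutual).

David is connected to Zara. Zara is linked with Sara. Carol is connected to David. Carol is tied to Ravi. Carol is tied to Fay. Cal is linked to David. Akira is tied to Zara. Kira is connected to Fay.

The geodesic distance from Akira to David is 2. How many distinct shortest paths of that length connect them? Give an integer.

The shortest distance is 2, and the only length-2 path is Akira–Zara–David. So there is exactly 1 shortest path.

1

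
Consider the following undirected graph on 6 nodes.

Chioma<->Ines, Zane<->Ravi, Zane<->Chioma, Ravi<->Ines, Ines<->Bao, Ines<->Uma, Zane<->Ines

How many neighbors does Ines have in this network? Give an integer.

5

Ines is directly tied to Bao, Chioma, Ravi, Uma, and Zane. That is 5 neighbors, so the degree of Ines is 5.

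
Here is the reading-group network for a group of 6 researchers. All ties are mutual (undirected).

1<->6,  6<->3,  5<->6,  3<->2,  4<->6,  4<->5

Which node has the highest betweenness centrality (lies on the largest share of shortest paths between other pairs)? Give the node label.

6

Unnormalized betweenness of each node: 1:0, 2:0, 3:4, 4:0, 5:0, 6:8.
6 has the largest value, 8, making it the main broker — the node through which the most shortest paths run.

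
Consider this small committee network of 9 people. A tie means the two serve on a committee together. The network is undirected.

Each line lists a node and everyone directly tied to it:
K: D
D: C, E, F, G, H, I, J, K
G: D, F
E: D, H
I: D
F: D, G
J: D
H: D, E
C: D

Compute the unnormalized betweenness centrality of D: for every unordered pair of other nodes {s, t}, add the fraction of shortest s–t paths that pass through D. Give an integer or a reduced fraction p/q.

Pairs whose geodesics pass through D — F–E: 1; F–H: 1; F–C: 1; F–K: 1; F–J: 1; F–I: 1; E–G: 1; E–C: 1; E–K: 1; E–J: 1; E–I: 1; H–G: 1; H–C: 1; H–K: 1 … (+12 more pairs).
All other pairs contribute 0.
Summing the contributions gives betweenness(D) = 26.

26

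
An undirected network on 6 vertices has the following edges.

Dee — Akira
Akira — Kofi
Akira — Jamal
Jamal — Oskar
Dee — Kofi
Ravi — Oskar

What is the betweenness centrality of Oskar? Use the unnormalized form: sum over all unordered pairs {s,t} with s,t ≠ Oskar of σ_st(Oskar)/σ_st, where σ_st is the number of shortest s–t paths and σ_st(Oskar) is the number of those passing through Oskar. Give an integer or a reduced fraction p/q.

4

Pairs whose geodesics pass through Oskar — Akira–Ravi: 1; Dee–Ravi: 1; Kofi–Ravi: 1; Jamal–Ravi: 1.
All other pairs contribute 0.
Summing the contributions gives betweenness(Oskar) = 4.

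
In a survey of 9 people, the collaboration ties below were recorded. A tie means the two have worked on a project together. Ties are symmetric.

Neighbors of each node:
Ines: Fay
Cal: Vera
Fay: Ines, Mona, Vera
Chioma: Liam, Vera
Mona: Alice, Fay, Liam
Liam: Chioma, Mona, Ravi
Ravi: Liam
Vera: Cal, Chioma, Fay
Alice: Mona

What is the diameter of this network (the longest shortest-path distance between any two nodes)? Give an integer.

4

Eccentricity of each node (its greatest distance to any other): Alice:4, Cal:4, Chioma:3, Fay:3, Ines:4, Liam:3, Mona:3, Ravi:4, Vera:3.
The maximum eccentricity is 4, realized for instance by the pair Ravi–Cal via Ravi – Liam – Chioma – Vera – Cal. So the diameter is 4.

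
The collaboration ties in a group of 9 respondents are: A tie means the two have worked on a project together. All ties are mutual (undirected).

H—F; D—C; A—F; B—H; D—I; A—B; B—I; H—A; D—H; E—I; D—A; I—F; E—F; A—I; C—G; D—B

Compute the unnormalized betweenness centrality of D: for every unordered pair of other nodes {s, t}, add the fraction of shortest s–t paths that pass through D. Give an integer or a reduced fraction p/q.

Pairs whose geodesics pass through D — B–C: 1; B–G: 1; C–F: 3/3; C–E: 1; C–I: 1; C–H: 1; C–A: 1; G–F: 3/3; G–E: 1; G–I: 1; G–H: 1; G–A: 1; I–H: 1/4.
All other pairs contribute 0.
Summing the contributions gives betweenness(D) = 49/4.

49/4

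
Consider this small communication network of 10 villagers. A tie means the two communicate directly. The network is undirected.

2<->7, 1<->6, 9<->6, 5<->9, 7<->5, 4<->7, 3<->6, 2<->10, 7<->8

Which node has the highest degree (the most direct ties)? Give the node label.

Degrees — 1:1, 2:2, 3:1, 4:1, 5:2, 6:3, 7:4, 8:1, 9:2, 10:1.
The maximum is 4, attained only by 7.

7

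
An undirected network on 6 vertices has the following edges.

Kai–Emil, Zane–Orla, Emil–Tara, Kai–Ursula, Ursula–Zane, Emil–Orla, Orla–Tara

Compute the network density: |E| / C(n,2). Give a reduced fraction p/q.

There are 7 edges and 6 nodes, so the maximum possible is C(6,2) = 15.
Density = 7/15.

7/15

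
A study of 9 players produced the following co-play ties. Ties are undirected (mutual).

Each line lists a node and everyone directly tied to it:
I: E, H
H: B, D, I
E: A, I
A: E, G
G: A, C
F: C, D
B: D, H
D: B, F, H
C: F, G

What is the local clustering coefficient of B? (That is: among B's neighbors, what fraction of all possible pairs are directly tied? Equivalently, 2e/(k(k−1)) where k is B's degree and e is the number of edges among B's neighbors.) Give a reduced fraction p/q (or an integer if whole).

1

B's neighbors: D and H (k = 2).
Possible neighbor pairs: C(2,2) = 1. Edges among them: D–H → e = 1.
Clustering(B) = 1/1.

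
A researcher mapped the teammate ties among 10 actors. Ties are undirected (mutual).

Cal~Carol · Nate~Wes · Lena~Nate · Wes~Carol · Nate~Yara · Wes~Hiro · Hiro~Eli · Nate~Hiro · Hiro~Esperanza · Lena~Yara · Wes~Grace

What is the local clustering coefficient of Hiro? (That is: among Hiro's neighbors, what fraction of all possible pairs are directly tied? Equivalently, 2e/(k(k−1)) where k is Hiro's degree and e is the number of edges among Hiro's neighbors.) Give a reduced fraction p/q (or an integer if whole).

1/6

Hiro's neighbors: Eli, Esperanza, Nate, and Wes (k = 4).
Possible neighbor pairs: C(4,2) = 6. Edges among them: Nate–Wes → e = 1.
Clustering(Hiro) = 1/6.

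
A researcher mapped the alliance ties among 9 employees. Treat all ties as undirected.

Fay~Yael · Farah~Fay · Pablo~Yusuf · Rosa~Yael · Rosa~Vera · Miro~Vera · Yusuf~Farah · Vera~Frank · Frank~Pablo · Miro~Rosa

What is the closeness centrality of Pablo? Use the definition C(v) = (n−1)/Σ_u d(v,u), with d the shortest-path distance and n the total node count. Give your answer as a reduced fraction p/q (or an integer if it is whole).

8/19

Distances from Pablo: Farah:2, Fay:3, Frank:1, Miro:3, Rosa:3, Vera:2, Yael:4, Yusuf:1. Sum = 19.
n = 9, so closeness = 8/19.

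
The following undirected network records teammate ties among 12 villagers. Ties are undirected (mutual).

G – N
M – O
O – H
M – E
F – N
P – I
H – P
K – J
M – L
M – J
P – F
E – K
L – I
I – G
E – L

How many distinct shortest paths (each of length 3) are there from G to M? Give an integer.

The shortest distance is 3, and the only length-3 path is G–I–L–M. So there is exactly 1 shortest path.

1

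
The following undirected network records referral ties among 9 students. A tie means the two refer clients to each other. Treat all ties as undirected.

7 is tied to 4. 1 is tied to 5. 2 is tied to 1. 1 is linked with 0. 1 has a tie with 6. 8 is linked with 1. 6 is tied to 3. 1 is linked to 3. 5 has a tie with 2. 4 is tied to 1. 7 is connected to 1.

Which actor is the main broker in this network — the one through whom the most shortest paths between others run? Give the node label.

1

Unnormalized betweenness of each node: 0:0, 1:25, 2:0, 3:0, 4:0, 5:0, 6:0, 7:0, 8:0.
1 has the largest value, 25, making it the main broker — the node through which the most shortest paths run.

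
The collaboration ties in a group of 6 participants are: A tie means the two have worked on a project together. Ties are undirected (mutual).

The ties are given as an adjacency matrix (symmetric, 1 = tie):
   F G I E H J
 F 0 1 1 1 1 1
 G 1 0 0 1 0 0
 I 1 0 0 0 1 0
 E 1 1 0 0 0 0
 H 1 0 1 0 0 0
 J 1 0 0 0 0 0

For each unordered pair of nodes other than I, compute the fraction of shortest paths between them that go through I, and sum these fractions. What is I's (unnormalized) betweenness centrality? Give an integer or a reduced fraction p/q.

0

No shortest path between any pair of other nodes passes through I.
Summing the contributions gives betweenness(I) = 0.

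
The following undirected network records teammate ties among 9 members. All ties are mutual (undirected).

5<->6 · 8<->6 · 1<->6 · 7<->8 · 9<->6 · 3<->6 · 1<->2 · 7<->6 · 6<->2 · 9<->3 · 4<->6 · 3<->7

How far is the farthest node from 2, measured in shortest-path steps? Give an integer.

2

Distances from 2: 1:1, 3:2, 4:2, 5:2, 6:1, 7:2, 8:2, 9:2.
The largest is 2 (to 7, 9, 3, 5, 8, and 4), so the eccentricity of 2 is 2.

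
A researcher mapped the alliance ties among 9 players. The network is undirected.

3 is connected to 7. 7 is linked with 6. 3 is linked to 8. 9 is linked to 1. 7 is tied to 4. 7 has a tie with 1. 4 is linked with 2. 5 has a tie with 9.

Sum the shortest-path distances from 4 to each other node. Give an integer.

18

Distances from 4: 1:2, 2:1, 3:2, 5:4, 6:2, 7:1, 8:3, 9:3.
Sum = 2 + 1 + 2 + 4 + 2 + 1 + 3 + 3 = 18.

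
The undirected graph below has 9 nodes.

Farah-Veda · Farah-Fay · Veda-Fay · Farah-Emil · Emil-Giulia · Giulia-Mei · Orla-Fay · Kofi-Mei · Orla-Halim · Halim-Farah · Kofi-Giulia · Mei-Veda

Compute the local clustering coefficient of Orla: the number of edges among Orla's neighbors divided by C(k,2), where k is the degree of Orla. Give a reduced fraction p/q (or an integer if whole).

0

Orla's neighbors: Fay and Halim (k = 2).
Possible neighbor pairs: C(2,2) = 1. Edges among them: none → e = 0.
Clustering(Orla) = 0/1.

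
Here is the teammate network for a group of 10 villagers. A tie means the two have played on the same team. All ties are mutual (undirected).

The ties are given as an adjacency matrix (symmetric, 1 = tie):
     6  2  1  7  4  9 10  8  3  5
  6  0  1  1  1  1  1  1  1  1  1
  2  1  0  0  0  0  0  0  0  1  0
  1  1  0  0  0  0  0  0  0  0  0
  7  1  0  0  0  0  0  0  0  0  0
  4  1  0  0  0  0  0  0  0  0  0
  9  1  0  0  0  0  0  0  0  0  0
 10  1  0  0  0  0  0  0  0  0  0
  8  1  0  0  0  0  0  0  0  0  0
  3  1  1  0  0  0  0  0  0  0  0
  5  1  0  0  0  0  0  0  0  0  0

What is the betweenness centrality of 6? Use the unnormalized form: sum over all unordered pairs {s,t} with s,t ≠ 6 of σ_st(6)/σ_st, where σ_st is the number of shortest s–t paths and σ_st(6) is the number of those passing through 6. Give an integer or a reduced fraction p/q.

35

Pairs whose geodesics pass through 6 — 2–1: 1; 2–7: 1; 2–4: 1; 2–9: 1; 2–10: 1; 2–8: 1; 2–5: 1; 1–7: 1; 1–4: 1; 1–9: 1; 1–10: 1; 1–8: 1; 1–3: 1; 1–5: 1 … (+21 more pairs).
All other pairs contribute 0.
Summing the contributions gives betweenness(6) = 35.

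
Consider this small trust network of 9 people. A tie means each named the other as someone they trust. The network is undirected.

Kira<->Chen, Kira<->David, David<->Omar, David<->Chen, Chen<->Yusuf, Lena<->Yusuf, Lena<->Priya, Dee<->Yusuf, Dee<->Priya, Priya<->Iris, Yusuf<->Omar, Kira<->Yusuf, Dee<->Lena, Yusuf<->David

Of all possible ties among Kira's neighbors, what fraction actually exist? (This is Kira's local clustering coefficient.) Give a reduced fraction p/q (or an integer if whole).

Kira's neighbors: Chen, David, and Yusuf (k = 3).
Possible neighbor pairs: C(3,2) = 3. Edges among them: Chen–David, Chen–Yusuf, David–Yusuf → e = 3.
Clustering(Kira) = 3/3 = 1.

1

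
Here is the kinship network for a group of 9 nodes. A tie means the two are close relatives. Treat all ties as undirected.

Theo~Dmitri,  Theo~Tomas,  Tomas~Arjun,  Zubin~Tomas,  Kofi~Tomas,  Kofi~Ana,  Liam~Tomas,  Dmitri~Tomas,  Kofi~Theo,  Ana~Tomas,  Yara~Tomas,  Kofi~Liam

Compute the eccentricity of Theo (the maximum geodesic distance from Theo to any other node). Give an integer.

Distances from Theo: Ana:2, Arjun:2, Dmitri:1, Kofi:1, Liam:2, Tomas:1, Yara:2, Zubin:2.
The largest is 2 (to Zubin, Liam, Ana, Yara, and Arjun), so the eccentricity of Theo is 2.

2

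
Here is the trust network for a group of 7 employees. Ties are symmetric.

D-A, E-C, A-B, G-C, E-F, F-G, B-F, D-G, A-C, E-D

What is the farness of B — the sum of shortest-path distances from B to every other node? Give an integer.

10

Distances from B: A:1, C:2, D:2, E:2, F:1, G:2.
Sum = 1 + 2 + 2 + 2 + 1 + 2 = 10.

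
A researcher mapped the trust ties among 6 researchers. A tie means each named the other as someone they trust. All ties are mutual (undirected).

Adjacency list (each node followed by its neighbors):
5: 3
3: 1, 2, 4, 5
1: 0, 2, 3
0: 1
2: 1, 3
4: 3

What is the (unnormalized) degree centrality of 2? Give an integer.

2

2 is directly tied to 1 and 3. That is 2 neighbors, so the degree of 2 is 2.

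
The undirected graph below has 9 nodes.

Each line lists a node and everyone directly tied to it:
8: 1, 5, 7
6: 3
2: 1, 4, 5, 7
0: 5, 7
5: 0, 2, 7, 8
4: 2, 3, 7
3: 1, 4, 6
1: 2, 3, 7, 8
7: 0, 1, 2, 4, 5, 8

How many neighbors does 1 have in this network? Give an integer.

4

1 is directly tied to 2, 3, 7, and 8. That is 4 neighbors, so the degree of 1 is 4.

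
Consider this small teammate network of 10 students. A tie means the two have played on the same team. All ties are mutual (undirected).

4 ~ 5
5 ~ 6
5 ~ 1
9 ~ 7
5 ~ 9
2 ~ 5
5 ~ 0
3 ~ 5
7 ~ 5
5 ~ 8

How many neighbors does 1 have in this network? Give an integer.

1 is directly tied to 5. That is 1 neighbor, so the degree of 1 is 1.

1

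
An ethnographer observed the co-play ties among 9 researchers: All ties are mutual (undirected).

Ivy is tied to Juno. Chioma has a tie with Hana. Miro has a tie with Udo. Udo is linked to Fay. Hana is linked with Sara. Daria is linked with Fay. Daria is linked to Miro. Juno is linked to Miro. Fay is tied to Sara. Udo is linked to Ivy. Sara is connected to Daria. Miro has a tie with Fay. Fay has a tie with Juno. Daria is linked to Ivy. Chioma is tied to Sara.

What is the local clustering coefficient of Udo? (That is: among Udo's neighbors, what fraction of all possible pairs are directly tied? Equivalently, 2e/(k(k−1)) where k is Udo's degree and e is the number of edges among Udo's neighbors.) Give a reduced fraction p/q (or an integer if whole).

1/3

Udo's neighbors: Fay, Ivy, and Miro (k = 3).
Possible neighbor pairs: C(3,2) = 3. Edges among them: Fay–Miro → e = 1.
Clustering(Udo) = 1/3.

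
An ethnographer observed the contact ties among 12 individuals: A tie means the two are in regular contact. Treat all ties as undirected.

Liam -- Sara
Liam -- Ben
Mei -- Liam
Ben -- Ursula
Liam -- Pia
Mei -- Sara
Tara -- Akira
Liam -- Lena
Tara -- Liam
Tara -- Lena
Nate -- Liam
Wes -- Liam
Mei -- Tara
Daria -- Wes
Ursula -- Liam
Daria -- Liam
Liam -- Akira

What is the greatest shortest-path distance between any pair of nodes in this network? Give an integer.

Eccentricity of each node (its greatest distance to any other): Akira:2, Ben:2, Daria:2, Lena:2, Liam:1, Mei:2, Nate:2, Pia:2, Sara:2, Tara:2, Ursula:2, Wes:2.
The maximum eccentricity is 2, realized for instance by the pair Mei–Daria via Mei – Liam – Daria. So the diameter is 2.

2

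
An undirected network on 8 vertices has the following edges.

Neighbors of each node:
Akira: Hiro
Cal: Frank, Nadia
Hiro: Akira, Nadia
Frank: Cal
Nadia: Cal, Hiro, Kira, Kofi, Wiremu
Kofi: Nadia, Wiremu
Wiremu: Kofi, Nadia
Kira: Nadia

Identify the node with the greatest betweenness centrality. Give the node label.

Unnormalized betweenness of each node: Akira:0, Cal:6, Frank:0, Hiro:6, Kira:0, Kofi:0, Nadia:18, Wiremu:0.
Nadia has the largest value, 18, making it the main broker — the node through which the most shortest paths run.

Nadia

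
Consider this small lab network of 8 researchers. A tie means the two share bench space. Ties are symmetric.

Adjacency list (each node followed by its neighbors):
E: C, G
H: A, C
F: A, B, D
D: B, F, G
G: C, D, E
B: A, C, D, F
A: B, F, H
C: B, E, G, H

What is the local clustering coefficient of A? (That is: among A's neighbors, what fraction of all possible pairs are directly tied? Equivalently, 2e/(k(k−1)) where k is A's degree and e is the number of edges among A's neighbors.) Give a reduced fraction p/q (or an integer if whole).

1/3

A's neighbors: B, F, and H (k = 3).
Possible neighbor pairs: C(3,2) = 3. Edges among them: B–F → e = 1.
Clustering(A) = 1/3.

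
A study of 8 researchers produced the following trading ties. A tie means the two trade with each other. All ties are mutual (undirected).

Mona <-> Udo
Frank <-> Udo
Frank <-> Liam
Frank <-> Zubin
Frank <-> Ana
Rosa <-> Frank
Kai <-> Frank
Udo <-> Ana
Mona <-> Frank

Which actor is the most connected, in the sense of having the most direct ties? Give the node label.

Frank

Degrees — Ana:2, Frank:7, Kai:1, Liam:1, Mona:2, Rosa:1, Udo:3, Zubin:1.
The maximum is 7, attained only by Frank.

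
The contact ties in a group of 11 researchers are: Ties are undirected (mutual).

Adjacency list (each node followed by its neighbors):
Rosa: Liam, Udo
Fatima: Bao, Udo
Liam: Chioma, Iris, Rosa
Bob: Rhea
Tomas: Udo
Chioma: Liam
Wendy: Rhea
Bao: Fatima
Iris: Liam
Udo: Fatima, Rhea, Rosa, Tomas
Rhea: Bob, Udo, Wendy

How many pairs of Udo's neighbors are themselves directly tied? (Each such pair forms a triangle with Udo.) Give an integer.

0

Udo's neighbors are Fatima, Rhea, Rosa, and Tomas, but none of them are tied to each other, so no triangle contains Udo.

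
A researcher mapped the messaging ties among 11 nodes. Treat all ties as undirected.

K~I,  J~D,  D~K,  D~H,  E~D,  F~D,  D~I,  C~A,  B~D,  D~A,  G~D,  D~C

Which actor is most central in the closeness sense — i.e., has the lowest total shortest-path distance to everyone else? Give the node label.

Farness (sum of distances to all others) for each node — A:18, B:19, C:18, D:10, E:19, F:19, G:19, H:19, I:18, J:19, K:18.
The smallest farness is 10, for D, so D has the highest closeness.

D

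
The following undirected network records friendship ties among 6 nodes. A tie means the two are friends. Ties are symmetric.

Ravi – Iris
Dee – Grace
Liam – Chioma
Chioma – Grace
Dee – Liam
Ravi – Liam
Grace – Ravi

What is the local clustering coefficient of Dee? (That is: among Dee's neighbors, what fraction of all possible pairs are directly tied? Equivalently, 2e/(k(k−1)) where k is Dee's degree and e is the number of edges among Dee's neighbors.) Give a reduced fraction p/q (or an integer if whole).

0

Dee's neighbors: Grace and Liam (k = 2).
Possible neighbor pairs: C(2,2) = 1. Edges among them: none → e = 0.
Clustering(Dee) = 0/1.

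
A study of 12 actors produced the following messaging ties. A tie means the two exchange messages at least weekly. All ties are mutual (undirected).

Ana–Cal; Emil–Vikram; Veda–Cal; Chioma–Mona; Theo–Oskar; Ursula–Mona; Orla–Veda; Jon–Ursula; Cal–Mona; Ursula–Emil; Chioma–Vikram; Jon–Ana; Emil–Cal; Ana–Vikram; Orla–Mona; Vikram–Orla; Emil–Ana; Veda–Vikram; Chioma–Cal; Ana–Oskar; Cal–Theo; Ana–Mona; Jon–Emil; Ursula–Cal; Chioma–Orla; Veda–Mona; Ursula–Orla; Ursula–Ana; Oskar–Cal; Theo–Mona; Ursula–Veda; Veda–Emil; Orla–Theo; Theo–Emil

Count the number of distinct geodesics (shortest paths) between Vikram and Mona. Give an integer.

4

The shortest distance is 2. The length-2 paths are: Vikram–Ana–Mona; Vikram–Orla–Mona; Vikram–Chioma–Mona; Vikram–Veda–Mona.
That gives 4 distinct shortest paths.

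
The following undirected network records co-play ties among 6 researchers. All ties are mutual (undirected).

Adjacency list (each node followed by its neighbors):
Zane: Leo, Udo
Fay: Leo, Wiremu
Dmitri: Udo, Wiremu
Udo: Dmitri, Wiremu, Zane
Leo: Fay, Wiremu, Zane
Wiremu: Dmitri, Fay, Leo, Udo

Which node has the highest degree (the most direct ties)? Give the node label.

Degrees — Dmitri:2, Fay:2, Leo:3, Udo:3, Wiremu:4, Zane:2.
The maximum is 4, attained only by Wiremu.

Wiremu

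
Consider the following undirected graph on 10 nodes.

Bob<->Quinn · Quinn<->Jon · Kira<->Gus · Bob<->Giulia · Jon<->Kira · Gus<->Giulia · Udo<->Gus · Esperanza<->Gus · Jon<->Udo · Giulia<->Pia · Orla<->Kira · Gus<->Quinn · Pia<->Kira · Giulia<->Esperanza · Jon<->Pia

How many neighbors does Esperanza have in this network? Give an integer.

Esperanza is directly tied to Giulia and Gus. That is 2 neighbors, so the degree of Esperanza is 2.

2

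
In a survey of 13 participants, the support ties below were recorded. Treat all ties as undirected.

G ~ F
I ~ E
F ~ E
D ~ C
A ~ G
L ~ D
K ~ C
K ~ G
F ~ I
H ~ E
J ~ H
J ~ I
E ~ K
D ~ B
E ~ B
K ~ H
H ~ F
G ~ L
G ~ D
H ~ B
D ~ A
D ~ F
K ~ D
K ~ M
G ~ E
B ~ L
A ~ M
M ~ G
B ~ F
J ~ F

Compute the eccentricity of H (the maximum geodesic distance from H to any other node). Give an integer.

3

Distances from H: A:3, B:1, C:2, D:2, E:1, F:1, G:2, I:2, J:1, K:1, L:2, M:2.
The largest is 3 (to A), so the eccentricity of H is 3.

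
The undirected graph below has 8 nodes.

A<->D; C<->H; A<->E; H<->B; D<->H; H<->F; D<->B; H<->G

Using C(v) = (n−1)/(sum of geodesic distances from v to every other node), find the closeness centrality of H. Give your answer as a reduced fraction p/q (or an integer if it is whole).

Distances from H: A:2, B:1, C:1, D:1, E:3, F:1, G:1. Sum = 10.
n = 8, so closeness = 7/10.

7/10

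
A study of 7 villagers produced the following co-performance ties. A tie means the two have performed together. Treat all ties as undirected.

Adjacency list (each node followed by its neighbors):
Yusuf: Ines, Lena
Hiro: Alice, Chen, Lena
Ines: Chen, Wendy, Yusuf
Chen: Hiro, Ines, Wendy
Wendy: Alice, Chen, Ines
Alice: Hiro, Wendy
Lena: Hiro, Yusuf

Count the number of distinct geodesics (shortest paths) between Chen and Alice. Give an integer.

The shortest distance is 2. The length-2 paths are: Chen–Wendy–Alice; Chen–Hiro–Alice.
That gives 2 distinct shortest paths.

2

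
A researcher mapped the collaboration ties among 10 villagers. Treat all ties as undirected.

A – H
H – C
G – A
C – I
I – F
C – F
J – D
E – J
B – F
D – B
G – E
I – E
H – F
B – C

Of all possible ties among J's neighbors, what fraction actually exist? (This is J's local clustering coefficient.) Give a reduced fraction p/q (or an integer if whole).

0

J's neighbors: D and E (k = 2).
Possible neighbor pairs: C(2,2) = 1. Edges among them: none → e = 0.
Clustering(J) = 0/1.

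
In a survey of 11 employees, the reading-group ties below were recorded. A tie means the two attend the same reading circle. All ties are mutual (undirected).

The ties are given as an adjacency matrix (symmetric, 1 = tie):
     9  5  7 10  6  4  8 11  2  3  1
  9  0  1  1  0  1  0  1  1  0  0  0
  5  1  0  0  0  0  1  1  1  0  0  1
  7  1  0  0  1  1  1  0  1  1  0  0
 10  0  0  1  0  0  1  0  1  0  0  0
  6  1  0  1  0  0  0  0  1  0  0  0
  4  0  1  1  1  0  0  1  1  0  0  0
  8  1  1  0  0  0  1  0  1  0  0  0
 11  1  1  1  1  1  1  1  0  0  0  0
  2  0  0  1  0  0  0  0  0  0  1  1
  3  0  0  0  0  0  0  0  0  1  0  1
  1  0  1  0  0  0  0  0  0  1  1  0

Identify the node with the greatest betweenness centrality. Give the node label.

Unnormalized betweenness of each node: 1:19/4, 2:37/6, 3:0, 4:9/4, 5:25/3, 6:0, 7:35/3, 8:1/4, 9:9/4, 10:0, 11:16/3.
7 has the largest value, 35/3, making it the main broker — the node through which the most shortest paths run.

7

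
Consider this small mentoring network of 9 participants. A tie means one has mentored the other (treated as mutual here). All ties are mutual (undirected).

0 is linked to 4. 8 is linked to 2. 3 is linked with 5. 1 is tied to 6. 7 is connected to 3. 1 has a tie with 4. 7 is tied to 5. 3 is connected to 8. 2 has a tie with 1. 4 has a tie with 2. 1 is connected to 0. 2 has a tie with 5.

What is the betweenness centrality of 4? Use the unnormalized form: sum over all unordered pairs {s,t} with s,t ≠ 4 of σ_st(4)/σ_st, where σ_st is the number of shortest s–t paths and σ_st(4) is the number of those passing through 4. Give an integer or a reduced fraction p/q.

5/2

Pairs whose geodesics pass through 4 — 2–0: 1/2; 0–3: 2/4; 0–5: 1/2; 0–7: 1/2; 0–8: 1/2.
All other pairs contribute 0.
Summing the contributions gives betweenness(4) = 5/2.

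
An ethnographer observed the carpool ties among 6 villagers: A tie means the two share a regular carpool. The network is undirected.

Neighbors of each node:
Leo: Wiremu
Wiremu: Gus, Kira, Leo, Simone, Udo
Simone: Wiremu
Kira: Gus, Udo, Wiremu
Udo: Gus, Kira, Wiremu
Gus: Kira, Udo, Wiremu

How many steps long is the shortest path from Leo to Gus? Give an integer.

2

One shortest route is Leo – Wiremu – Gus, which uses 2 edges, and Leo and Gus are not directly tied, so nothing shorter exists. So d(Leo,Gus) = 2.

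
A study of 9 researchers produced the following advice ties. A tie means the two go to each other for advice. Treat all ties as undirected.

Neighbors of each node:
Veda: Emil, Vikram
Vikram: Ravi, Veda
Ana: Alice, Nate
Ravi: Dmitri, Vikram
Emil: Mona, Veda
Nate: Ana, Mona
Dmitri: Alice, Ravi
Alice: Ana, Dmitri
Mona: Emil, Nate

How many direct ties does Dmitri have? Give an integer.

2

Dmitri is directly tied to Alice and Ravi. That is 2 neighbors, so the degree of Dmitri is 2.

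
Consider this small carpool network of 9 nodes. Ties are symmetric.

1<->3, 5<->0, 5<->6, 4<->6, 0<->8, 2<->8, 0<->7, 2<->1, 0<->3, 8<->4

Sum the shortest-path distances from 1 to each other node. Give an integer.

19

Distances from 1: 0:2, 2:1, 3:1, 4:3, 5:3, 6:4, 7:3, 8:2.
Sum = 2 + 1 + 1 + 3 + 3 + 4 + 3 + 2 = 19.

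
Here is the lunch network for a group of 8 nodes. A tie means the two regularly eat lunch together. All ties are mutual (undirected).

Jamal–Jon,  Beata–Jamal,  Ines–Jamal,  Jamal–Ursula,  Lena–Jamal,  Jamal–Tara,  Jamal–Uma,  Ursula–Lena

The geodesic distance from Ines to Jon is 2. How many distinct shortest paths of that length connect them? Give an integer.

1

The shortest distance is 2, and the only length-2 path is Ines–Jamal–Jon. So there is exactly 1 shortest path.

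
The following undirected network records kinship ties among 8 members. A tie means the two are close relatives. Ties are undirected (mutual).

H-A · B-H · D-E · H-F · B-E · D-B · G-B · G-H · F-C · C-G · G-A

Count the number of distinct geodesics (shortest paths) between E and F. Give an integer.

1

The shortest distance is 3, and the only length-3 path is E–B–H–F. So there is exactly 1 shortest path.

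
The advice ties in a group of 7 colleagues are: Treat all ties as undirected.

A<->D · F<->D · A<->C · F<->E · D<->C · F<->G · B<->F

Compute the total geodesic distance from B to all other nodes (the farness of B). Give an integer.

Distances from B: A:3, C:3, D:2, E:2, F:1, G:2.
Sum = 3 + 3 + 2 + 2 + 1 + 2 = 13.

13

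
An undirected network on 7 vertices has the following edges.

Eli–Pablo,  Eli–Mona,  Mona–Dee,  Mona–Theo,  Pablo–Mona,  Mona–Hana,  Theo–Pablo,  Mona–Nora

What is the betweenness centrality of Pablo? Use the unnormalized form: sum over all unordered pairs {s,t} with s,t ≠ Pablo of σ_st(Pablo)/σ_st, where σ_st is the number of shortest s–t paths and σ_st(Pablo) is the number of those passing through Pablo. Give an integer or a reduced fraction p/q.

1/2

Pairs whose geodesics pass through Pablo — Theo–Eli: 1/2.
All other pairs contribute 0.
Summing the contributions gives betweenness(Pablo) = 1/2.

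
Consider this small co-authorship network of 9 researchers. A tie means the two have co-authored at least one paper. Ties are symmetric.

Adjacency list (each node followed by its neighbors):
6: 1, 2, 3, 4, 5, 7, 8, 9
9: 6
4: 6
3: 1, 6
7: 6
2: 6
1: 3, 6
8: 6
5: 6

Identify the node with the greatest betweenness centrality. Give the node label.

Unnormalized betweenness of each node: 1:0, 2:0, 3:0, 4:0, 5:0, 6:27, 7:0, 8:0, 9:0.
6 has the largest value, 27, making it the main broker — the node through which the most shortest paths run.

6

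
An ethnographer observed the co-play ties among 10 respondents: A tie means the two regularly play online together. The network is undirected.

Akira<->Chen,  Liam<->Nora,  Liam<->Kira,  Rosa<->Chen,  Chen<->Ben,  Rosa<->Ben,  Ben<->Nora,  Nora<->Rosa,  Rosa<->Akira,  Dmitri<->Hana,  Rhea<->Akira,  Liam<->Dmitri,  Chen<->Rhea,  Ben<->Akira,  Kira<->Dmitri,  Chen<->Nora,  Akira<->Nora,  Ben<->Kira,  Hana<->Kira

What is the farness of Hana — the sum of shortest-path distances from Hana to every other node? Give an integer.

22

Distances from Hana: Akira:3, Ben:2, Chen:3, Dmitri:1, Kira:1, Liam:2, Nora:3, Rhea:4, Rosa:3.
Sum = 3 + 2 + 3 + 1 + 1 + 2 + 3 + 4 + 3 = 22.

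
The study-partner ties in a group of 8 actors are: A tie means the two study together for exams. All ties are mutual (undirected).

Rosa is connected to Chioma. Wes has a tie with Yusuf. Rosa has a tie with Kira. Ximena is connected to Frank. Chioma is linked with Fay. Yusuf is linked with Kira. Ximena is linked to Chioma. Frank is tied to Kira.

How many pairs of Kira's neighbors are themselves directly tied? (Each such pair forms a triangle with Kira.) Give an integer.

0

Kira's neighbors are Frank, Rosa, and Yusuf, but none of them are tied to each other, so no triangle contains Kira.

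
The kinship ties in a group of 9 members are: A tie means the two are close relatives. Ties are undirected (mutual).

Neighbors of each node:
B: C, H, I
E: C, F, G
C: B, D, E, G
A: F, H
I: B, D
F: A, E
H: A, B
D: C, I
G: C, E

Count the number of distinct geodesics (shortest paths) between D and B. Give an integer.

2

The shortest distance is 2. The length-2 paths are: D–C–B; D–I–B.
That gives 2 distinct shortest paths.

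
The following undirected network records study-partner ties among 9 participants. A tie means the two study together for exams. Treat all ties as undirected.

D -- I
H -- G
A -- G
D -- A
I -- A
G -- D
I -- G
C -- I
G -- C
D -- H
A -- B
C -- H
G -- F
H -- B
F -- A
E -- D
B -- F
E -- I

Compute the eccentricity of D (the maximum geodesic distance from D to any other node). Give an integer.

Distances from D: A:1, B:2, C:2, E:1, F:2, G:1, H:1, I:1.
The largest is 2 (to F, B, and C), so the eccentricity of D is 2.

2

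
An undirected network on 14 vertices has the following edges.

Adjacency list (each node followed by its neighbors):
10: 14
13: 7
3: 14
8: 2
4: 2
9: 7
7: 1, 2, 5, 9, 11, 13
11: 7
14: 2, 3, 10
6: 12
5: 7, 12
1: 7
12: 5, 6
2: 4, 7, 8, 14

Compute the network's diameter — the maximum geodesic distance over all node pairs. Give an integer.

6

Eccentricity of each node (its greatest distance to any other): 1:4, 2:4, 3:6, 4:5, 5:4, 6:6, 7:3, 8:5, 9:4, 10:6, 11:4, 12:5, 13:4, 14:5.
The maximum eccentricity is 6, realized for instance by the pair 3–6 via 3 – 14 – 2 – 7 – 5 – 12 – 6. So the diameter is 6.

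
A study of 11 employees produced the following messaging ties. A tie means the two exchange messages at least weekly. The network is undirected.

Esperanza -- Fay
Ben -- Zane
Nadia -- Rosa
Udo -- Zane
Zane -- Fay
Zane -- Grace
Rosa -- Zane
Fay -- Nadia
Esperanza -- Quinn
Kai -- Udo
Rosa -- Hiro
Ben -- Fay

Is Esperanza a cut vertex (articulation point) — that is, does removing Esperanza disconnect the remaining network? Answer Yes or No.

Removing Esperanza leaves {Ben, Fay, Grace, Hiro, Kai, Nadia, Rosa, Udo, and Zane} with no path to {Quinn}, so the network splits into 2 components. Esperanza is a cut vertex.

Yes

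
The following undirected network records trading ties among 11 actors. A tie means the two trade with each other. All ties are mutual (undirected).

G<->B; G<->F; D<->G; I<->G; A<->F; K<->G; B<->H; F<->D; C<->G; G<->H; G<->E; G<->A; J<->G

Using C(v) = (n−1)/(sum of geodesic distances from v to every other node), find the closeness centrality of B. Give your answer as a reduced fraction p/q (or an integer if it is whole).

5/9

Distances from B: A:2, C:2, D:2, E:2, F:2, G:1, H:1, I:2, J:2, K:2. Sum = 18.
n = 11, so closeness = 10/18 = 5/9.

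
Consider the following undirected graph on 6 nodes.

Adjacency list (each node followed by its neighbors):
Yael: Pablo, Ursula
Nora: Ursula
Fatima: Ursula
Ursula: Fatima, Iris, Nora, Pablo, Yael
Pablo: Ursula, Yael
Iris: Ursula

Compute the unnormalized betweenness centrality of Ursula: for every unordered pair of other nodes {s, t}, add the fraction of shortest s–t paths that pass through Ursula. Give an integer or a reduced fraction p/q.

Pairs whose geodesics pass through Ursula — Iris–Nora: 1; Iris–Pablo: 1; Iris–Yael: 1; Iris–Fatima: 1; Nora–Pablo: 1; Nora–Yael: 1; Nora–Fatima: 1; Pablo–Fatima: 1; Yael–Fatima: 1.
All other pairs contribute 0.
Summing the contributions gives betweenness(Ursula) = 9.

9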